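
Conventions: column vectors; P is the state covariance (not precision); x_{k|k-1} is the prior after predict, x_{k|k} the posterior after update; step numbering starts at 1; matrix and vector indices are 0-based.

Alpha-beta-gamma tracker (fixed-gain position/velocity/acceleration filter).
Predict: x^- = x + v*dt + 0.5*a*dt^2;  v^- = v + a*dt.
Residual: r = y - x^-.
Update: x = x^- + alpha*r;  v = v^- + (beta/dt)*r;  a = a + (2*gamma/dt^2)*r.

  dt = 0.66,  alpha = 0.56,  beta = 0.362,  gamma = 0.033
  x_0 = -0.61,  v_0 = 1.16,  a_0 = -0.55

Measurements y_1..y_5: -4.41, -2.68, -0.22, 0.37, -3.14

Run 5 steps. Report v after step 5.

v_post = -0.5656

step 1: x_pred=0.0358  r=-4.4458  x^+=-2.4538  v^+=-1.6415  a^+=-1.2236
step 2: x_pred=-3.8037  r=1.1237  x^+=-3.1744  v^+=-1.8327  a^+=-1.0533
step 3: x_pred=-4.6134  r=4.3934  x^+=-2.1531  v^+=-0.1182  a^+=-0.3877
step 4: x_pred=-2.3155  r=2.6855  x^+=-0.8116  v^+=1.0989  a^+=0.0192
step 5: x_pred=-0.0822  r=-3.0578  x^+=-1.7945  v^+=-0.5656  a^+=-0.4441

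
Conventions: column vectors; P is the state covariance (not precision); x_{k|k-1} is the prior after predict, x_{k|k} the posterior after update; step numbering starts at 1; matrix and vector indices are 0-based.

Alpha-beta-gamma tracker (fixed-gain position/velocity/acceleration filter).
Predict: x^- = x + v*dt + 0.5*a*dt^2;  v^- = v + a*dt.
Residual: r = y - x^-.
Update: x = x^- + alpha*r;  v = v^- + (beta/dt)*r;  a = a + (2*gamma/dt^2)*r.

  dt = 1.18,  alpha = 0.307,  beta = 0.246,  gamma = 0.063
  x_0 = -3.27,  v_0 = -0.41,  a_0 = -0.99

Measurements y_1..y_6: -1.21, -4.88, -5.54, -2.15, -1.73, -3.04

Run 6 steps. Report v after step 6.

v_post = 1.9194

step 1: x_pred=-4.4430  r=3.2330  x^+=-3.4505  v^+=-0.9042  a^+=-0.6974
step 2: x_pred=-5.0030  r=0.1230  x^+=-4.9652  v^+=-1.7015  a^+=-0.6863
step 3: x_pred=-7.4509  r=1.9109  x^+=-6.8642  v^+=-2.1130  a^+=-0.5134
step 4: x_pred=-9.7150  r=7.5650  x^+=-7.3925  v^+=-1.1417  a^+=0.1712
step 5: x_pred=-8.6206  r=6.8906  x^+=-6.5052  v^+=0.4968  a^+=0.7947
step 6: x_pred=-5.3657  r=2.3257  x^+=-4.6517  v^+=1.9194  a^+=1.0052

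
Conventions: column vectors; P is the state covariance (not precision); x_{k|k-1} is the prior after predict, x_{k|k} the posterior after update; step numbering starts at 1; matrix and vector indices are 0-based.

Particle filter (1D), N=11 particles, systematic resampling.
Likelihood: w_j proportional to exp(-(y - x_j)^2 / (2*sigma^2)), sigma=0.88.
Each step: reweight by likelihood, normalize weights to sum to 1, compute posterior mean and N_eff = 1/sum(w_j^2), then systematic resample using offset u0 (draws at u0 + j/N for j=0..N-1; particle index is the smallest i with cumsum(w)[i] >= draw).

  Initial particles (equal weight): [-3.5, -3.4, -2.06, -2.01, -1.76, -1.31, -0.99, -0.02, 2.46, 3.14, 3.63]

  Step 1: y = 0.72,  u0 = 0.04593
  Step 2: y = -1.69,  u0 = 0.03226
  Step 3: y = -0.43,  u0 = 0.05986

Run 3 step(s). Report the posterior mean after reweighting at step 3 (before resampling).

step 1: w=[0.0000, 0.0000, 0.0060, 0.0072, 0.0167, 0.0621, 0.1345, 0.6237, 0.1258, 0.0202, 0.0037]  mean=0.1031  Neff=2.3391  idx=[5, 6, 7, 7, 7, 7, 7, 7, 7, 8, 8]
step 2: w=[0.3258, 0.2606, 0.0591, 0.0591, 0.0591, 0.0591, 0.0591, 0.0591, 0.0591, 0.0000, 0.0000]  mean=-0.6931  Neff=5.0374  idx=[0, 0, 0, 0, 1, 1, 1, 3, 4, 6, 8]
step 3: w=[0.0717, 0.0717, 0.0717, 0.0717, 0.0965, 0.0965, 0.0965, 0.1060, 0.1060, 0.1060, 0.1060]  mean=-0.6705  Neff=10.7073  idx=[0, 2, 3, 4, 5, 6, 7, 8, 8, 9, 10]

post_mean = -0.6705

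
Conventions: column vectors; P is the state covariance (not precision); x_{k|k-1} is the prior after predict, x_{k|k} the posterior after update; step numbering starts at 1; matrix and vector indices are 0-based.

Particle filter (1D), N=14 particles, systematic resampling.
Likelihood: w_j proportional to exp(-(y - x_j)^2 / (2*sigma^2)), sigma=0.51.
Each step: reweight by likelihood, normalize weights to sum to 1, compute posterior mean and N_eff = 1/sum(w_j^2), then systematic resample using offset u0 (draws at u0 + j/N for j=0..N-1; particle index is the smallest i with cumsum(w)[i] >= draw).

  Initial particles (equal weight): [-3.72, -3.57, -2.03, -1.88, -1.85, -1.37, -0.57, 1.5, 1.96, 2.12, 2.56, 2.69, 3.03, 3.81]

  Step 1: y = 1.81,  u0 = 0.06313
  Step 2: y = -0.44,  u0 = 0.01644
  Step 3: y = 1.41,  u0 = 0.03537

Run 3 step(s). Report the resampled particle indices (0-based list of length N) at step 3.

resampled_idx = [0, 1, 2, 3, 4, 5, 6, 7, 8, 9, 10, 11, 12, 13]

step 1: w=[0.0000, 0.0000, 0.0000, 0.0000, 0.0000, 0.0000, 0.0000, 0.2564, 0.2953, 0.2564, 0.1046, 0.0696, 0.0176, 0.0001]  mean=2.0158  Neff=4.2599  idx=[7, 7, 7, 8, 8, 8, 8, 9, 9, 9, 9, 10, 11, 12]
step 2: w=[0.3221, 0.3221, 0.3221, 0.0069, 0.0069, 0.0069, 0.0069, 0.0015, 0.0015, 0.0015, 0.0015, 0.0000, 0.0000, 0.0000]  mean=1.5165  Neff=3.2115  idx=[0, 0, 0, 0, 0, 1, 1, 1, 1, 2, 2, 2, 2, 2]
step 3: w=[0.0714, 0.0714, 0.0714, 0.0714, 0.0714, 0.0714, 0.0714, 0.0714, 0.0714, 0.0714, 0.0714, 0.0714, 0.0714, 0.0714]  mean=1.5000  Neff=14.0000  idx=[0, 1, 2, 3, 4, 5, 6, 7, 8, 9, 10, 11, 12, 13]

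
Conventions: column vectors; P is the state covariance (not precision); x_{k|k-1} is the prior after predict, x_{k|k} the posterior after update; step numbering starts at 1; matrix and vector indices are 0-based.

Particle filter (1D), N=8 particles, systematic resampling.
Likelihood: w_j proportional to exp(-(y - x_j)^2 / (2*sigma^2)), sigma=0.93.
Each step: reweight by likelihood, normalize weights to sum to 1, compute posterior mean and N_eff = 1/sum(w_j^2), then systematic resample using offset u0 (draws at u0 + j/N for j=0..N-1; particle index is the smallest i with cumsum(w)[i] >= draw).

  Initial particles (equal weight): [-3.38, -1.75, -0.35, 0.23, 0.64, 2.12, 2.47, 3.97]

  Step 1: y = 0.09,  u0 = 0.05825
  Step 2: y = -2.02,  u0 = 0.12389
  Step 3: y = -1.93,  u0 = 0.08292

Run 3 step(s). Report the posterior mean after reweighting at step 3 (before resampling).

post_mean = -0.3096

step 1: w=[0.0003, 0.0472, 0.2985, 0.3301, 0.2803, 0.0308, 0.0126, 0.0001]  mean=0.1640  Neff=3.5710  idx=[2, 2, 2, 3, 3, 4, 4, 4]
step 2: w=[0.2639, 0.2639, 0.2639, 0.0709, 0.0709, 0.0221, 0.0221, 0.0221]  mean=-0.2020  Neff=4.5353  idx=[0, 0, 1, 1, 2, 2, 4, 7]
step 3: w=[0.1568, 0.1568, 0.1568, 0.1568, 0.1568, 0.1568, 0.0447, 0.0146]  mean=-0.3096  Neff=6.6803  idx=[0, 1, 2, 2, 3, 4, 5, 6]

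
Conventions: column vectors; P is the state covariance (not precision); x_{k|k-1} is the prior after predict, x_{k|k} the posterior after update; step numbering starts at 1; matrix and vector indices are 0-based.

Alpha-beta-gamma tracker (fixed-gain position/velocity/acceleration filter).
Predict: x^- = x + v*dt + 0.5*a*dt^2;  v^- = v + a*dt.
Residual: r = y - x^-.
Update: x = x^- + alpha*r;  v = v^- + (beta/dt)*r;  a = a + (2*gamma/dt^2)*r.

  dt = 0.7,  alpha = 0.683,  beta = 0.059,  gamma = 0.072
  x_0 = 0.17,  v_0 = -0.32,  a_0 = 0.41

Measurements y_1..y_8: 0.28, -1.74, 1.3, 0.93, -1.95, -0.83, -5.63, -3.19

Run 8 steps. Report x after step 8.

step 1: x_pred=0.0465  r=0.2336  x^+=0.2060  v^+=-0.0133  a^+=0.4786
step 2: x_pred=0.3139  r=-2.0539  x^+=-1.0889  v^+=0.1486  a^+=-0.1250
step 3: x_pred=-1.0155  r=2.3155  x^+=0.5660  v^+=0.2563  a^+=0.5555
step 4: x_pred=0.8815  r=0.0485  x^+=0.9146  v^+=0.6492  a^+=0.5698
step 5: x_pred=1.5087  r=-3.4587  x^+=-0.8536  v^+=0.7566  a^+=-0.4467
step 6: x_pred=-0.4334  r=-0.3966  x^+=-0.7043  v^+=0.4105  a^+=-0.5632
step 7: x_pred=-0.5549  r=-5.0751  x^+=-4.0212  v^+=-0.4115  a^+=-2.0547
step 8: x_pred=-4.8127  r=1.6227  x^+=-3.7044  v^+=-1.7130  a^+=-1.5778

x_post = -3.7044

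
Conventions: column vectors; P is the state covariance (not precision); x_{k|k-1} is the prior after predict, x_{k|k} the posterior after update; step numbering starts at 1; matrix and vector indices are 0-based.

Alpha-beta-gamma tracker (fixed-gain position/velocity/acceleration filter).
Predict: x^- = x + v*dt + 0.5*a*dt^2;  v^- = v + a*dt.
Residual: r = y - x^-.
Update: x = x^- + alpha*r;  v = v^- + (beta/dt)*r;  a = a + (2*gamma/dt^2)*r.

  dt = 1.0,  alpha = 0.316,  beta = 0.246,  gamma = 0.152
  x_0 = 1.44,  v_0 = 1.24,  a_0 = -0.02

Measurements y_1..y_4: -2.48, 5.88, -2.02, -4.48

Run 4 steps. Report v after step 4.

step 1: x_pred=2.6700  r=-5.1500  x^+=1.0426  v^+=-0.0469  a^+=-1.5856
step 2: x_pred=0.2029  r=5.6771  x^+=1.9969  v^+=-0.2359  a^+=0.1402
step 3: x_pred=1.8310  r=-3.8510  x^+=0.6141  v^+=-1.0431  a^+=-1.0305
step 4: x_pred=-0.9442  r=-3.5358  x^+=-2.0615  v^+=-2.9433  a^+=-2.1054

v_post = -2.9433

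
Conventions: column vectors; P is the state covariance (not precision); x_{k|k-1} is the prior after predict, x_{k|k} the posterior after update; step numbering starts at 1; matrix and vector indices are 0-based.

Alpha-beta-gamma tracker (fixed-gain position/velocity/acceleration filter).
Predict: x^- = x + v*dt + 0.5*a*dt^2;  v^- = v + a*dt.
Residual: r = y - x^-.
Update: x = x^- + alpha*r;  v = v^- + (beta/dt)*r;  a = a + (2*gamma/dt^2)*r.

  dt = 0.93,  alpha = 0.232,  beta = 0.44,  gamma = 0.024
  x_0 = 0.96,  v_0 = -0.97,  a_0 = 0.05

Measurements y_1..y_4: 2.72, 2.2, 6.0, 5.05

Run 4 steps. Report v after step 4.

step 1: x_pred=0.0795  r=2.6405  x^+=0.6921  v^+=0.3258  a^+=0.1965
step 2: x_pred=1.0801  r=1.1199  x^+=1.3399  v^+=1.0384  a^+=0.2587
step 3: x_pred=2.4175  r=3.5825  x^+=3.2486  v^+=2.9739  a^+=0.4575
step 4: x_pred=6.2122  r=-1.1622  x^+=5.9426  v^+=2.8496  a^+=0.3930

v_post = 2.8496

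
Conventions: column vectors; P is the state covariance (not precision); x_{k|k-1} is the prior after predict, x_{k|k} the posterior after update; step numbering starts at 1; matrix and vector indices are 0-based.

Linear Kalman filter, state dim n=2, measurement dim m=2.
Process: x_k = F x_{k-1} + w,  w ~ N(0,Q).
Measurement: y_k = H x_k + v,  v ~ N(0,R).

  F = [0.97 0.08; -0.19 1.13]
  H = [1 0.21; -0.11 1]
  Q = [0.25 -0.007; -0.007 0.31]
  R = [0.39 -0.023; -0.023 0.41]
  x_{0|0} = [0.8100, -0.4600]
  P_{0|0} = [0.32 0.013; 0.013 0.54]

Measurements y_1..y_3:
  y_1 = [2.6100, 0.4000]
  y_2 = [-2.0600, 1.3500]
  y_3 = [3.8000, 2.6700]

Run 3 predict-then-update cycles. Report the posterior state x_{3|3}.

x_post = [1.5277, 2.2622]

step 1: x^-=[0.7489, -0.6737]  P^-=[0.5566 -0.0031; -0.0031 1.0055]  S=[0.9896 0.1239; 0.1239 1.4229]  K=[0.5737 -0.0952; 0.1231 0.6962]  nu=[2.0026, 1.1561]  x^+=[1.7877, 0.3776]  P^+=[0.2315 -0.0267; -0.0267 0.2797]
step 2: x^-=[1.7643, 0.0870]  P^-=[0.4655 -0.0533; -0.0533 0.6869]  S=[0.8634 0.0180; 0.0180 1.1143]  K=[0.5283 -0.1023; 0.0924 0.6202]  nu=[-3.8425, 1.4571]  x^+=[-0.4148, 0.6356]  P^+=[0.2148 -0.0305; -0.0305 0.2488]
step 3: x^-=[-0.3515, 0.7970]  P^-=[0.4490 -0.0570; -0.0570 0.6486]  S=[0.8436 0.0081; 0.0081 1.0765]  K=[0.5190 -0.1028; 0.0880 0.6076]  nu=[3.9842, 1.8343]  x^+=[1.5277, 2.2622]  P^+=[0.2112 -0.0308; -0.0308 0.2437]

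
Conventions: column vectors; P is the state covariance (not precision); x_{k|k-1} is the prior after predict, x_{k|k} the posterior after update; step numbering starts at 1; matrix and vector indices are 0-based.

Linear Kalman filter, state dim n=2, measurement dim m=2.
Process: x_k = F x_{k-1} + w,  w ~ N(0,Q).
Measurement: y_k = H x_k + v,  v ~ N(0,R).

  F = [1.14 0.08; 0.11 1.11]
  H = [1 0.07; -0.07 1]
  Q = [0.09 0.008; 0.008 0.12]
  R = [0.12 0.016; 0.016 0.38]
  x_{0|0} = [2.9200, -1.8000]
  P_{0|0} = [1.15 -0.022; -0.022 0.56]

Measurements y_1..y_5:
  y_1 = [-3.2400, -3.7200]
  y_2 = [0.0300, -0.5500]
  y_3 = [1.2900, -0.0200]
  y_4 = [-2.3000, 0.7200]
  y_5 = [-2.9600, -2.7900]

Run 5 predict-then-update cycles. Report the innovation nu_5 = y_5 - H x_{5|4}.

step 1: x^-=[3.1848, -1.6768]  P^-=[1.5841 0.1739; 0.1739 0.8185]  S=[1.7325 0.1355; 0.1355 1.1819]  K=[0.9255 -0.0528; 0.0808 0.6730]  nu=[-6.3074, -1.8203]  x^+=[-2.5568, -3.4116]  P^+=[0.1100 0.0025; 0.0025 0.2572]
step 2: x^-=[-3.1877, -4.0681]  P^-=[0.2351 0.0478; 0.0478 0.4388]  S=[0.3639 0.0778; 0.0778 0.8133]  K=[0.6605 -0.0247; 0.1033 0.5256]  nu=[3.5025, 3.2950]  x^+=[-0.9557, -1.9745]  P^+=[0.0784 0.0067; 0.0067 0.2018]
step 3: x^-=[-1.2475, -2.2968]  P^-=[0.1944 0.0443; 0.0443 0.3713]  S=[0.3224 0.0724; 0.0724 0.7460]  K=[0.6168 -0.0188; 0.1094 0.4829]  nu=[2.6983, 2.1895]  x^+=[0.3756, -0.9443]  P^+=[0.0732 0.0079; 0.0079 0.1858]
step 4: x^-=[0.3526, -1.0069]  P^-=[0.1877 0.0437; 0.0437 0.3517]  S=[0.3155 0.0709; 0.0709 0.7265]  K=[0.6085 -0.0174; 0.1110 0.4691]  nu=[-2.5821, 1.7516]  x^+=[-1.2490, -0.4718]  P^+=[0.0722 0.0082; 0.0082 0.1806]
step 5: x^-=[-1.4616, -0.6611]  P^-=[0.1864 0.0435; 0.0435 0.3454]  S=[0.3142 0.0704; 0.0704 0.7202]  K=[0.6068 -0.0170; 0.1113 0.4644]  nu=[-1.4522, -2.2312]  x^+=[-2.3048, -1.8591]  P^+=[0.0720 0.0083; 0.0083 0.1788]

innov = [-1.4522, -2.2312]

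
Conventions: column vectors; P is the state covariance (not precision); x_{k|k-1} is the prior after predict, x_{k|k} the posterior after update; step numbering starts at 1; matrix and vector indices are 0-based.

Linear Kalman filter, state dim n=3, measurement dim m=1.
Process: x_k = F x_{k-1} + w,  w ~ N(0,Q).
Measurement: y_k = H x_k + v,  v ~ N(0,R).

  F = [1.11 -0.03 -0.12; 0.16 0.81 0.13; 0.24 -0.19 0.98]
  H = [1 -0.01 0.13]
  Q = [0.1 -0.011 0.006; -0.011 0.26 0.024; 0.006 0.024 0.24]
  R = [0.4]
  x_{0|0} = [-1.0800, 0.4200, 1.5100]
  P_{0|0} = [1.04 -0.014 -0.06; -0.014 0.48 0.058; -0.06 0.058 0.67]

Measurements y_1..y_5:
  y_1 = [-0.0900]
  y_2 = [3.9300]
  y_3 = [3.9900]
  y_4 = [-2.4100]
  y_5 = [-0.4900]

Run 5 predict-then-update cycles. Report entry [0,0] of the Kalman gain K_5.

K[0,0] = 0.5231

step 1: x^-=[-1.3926, 0.3637, 1.1408]  P^-=[1.4088 0.1257 0.1461; 0.1257 0.6190 0.1065; 0.1461 0.1065 0.9122]  S=[1.8595]  K=[0.7672; 0.0717; 0.1418]  nu=[1.1579]  x^+=[-0.5043, 0.4467, 1.3050]  P^+=[0.3144 0.0234 -0.0561; 0.0234 0.6094 0.0875; -0.0561 0.0875 0.8748]
step 2: x^-=[-0.7297, 0.4508, 1.0730]  P^-=[0.5145 0.0214 -0.0748; 0.0214 0.7048 0.1143; -0.0748 0.1143 1.0591]  S=[0.9123]  K=[0.5531; 0.0321; 0.0677]  nu=[4.5248]  x^+=[1.7729, 0.5959, 1.3793]  P^+=[0.2354 0.0053 -0.1089; 0.0053 0.7039 0.1124; -0.1089 0.1124 1.0549]
step 3: x^-=[1.7845, 0.9456, 1.6640]  P^-=[0.4354 -0.0230 -0.1686; -0.0230 0.7662 0.1259; -0.1686 0.1259 1.1985]  S=[0.8120]  K=[0.5095; -0.0176; -0.0173]  nu=[1.9987]  x^+=[2.8028, 0.9104, 1.6295]  P^+=[0.2246 -0.0157 -0.1614; -0.0157 0.7659 0.1257; -0.1614 0.1257 1.1983]
step 4: x^-=[2.8882, 1.3977, 2.0966]  P^-=[0.4397 -0.0554 -0.2391; -0.0554 0.8042 0.1311; -0.2391 0.1311 1.3101]  S=[0.8005]  K=[0.5111; -0.0579; -0.0875]  nu=[-5.5568]  x^+=[0.0481, 1.7196, 2.5829]  P^+=[0.2305 -0.0317 -0.2033; -0.0317 0.8015 0.1271; -0.2033 0.1271 1.3040]
step 5: x^-=[-0.3081, 1.7364, 2.2161]  P^-=[0.4607 -0.0765 -0.2905; -0.0765 0.8239 0.1300; -0.2905 0.1300 1.3945]  S=[0.8100]  K=[0.5231; -0.0837; -0.1365]  nu=[-0.4526]  x^+=[-0.5449, 1.7743, 2.2779]  P^+=[0.2391 -0.0410 -0.2327; -0.0410 0.8182 0.1207; -0.2327 0.1207 1.3794]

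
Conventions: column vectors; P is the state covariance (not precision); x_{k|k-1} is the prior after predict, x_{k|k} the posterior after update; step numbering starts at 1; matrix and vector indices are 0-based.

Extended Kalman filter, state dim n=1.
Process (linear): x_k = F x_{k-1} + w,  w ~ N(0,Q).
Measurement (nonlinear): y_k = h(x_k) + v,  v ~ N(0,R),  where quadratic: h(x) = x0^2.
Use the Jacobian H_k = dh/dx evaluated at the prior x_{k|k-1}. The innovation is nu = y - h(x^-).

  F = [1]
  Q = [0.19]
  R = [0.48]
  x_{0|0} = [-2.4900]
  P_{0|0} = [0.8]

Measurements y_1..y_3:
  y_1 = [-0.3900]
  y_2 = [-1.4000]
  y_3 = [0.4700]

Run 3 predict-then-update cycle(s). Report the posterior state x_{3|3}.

x_post = [-0.4503]

step 1: x^-=[-2.4900]  P^-=[0.9900]  H_jac=[-4.9800]  S=[25.0324]  K=[-0.1970]  nu=[-6.5901]  x^+=[-1.1921]  P^+=[0.0190]
step 2: x^-=[-1.1921]  P^-=[0.2090]  H_jac=[-2.3841]  S=[1.6679]  K=[-0.2987]  nu=[-2.8210]  x^+=[-0.3493]  P^+=[0.0601]
step 3: x^-=[-0.3493]  P^-=[0.2501]  H_jac=[-0.6987]  S=[0.6021]  K=[-0.2903]  nu=[0.3480]  x^+=[-0.4503]  P^+=[0.1994]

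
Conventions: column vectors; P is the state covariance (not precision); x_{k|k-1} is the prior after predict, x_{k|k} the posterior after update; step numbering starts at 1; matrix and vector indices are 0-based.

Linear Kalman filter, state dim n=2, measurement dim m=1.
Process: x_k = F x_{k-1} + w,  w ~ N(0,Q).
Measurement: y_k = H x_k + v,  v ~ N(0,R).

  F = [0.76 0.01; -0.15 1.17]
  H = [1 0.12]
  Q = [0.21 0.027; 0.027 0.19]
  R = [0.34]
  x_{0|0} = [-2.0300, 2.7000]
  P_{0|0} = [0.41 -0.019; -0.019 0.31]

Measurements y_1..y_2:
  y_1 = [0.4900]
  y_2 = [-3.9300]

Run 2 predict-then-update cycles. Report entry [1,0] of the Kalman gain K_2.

K[1,0] = 0.1346

step 1: x^-=[-1.5158, 3.4635]  P^-=[0.4466 -0.0330; -0.0330 0.6303]  S=[0.7877]  K=[0.5619; 0.0541]  nu=[1.5902]  x^+=[-0.6223, 3.5496]  P^+=[0.1979 -0.0569; -0.0569 0.6279]
step 2: x^-=[-0.4375, 4.2464]  P^-=[0.3235 -0.0388; -0.0388 1.0740]  S=[0.6697]  K=[0.4761; 0.1346]  nu=[-4.0021]  x^+=[-2.3430, 3.7078]  P^+=[0.1717 -0.0817; -0.0817 1.0619]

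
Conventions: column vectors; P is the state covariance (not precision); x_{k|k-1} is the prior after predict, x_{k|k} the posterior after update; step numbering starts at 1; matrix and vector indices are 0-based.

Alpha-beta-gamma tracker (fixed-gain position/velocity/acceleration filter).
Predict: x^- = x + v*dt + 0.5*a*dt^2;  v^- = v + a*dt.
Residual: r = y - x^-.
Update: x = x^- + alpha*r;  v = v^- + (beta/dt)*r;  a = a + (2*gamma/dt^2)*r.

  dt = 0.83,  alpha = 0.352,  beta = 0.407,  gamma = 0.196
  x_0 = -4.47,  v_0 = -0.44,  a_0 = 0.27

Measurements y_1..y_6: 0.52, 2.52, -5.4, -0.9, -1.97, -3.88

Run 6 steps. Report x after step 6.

x_post = -7.7776

step 1: x_pred=-4.7422  r=5.2622  x^+=-2.8899  v^+=2.3645  a^+=3.2643
step 2: x_pred=0.1970  r=2.3230  x^+=1.0147  v^+=6.2130  a^+=4.5861
step 3: x_pred=7.7512  r=-13.1512  x^+=3.1220  v^+=3.5706  a^+=-2.8972
step 4: x_pred=5.0877  r=-5.9877  x^+=2.9800  v^+=-1.7701  a^+=-6.3043
step 5: x_pred=-0.6607  r=-1.3093  x^+=-1.1216  v^+=-7.6447  a^+=-7.0493
step 6: x_pred=-9.8948  r=6.0148  x^+=-7.7776  v^+=-10.5462  a^+=-3.6267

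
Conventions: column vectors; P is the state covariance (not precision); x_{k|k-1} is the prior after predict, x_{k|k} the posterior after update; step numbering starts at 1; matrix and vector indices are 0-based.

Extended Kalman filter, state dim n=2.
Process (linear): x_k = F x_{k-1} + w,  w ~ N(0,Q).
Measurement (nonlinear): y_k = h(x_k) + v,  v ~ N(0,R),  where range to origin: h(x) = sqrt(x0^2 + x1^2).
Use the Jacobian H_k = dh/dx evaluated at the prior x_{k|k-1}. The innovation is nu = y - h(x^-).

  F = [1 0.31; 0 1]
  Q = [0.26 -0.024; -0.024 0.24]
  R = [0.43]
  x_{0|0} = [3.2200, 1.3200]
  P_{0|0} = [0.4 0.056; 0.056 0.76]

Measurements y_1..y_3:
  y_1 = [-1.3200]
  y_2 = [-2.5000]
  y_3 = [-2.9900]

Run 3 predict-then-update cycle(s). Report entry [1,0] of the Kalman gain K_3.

step 1: x^-=[3.6292, 1.3200]  P^-=[0.7678 0.2676; 0.2676 1.0000]  H_jac=[0.9398 0.3418]  S=[1.3968]  K=[0.5820; 0.4247]  nu=[-5.1818]  x^+=[0.6132, -0.8810]  P^+=[0.2946 -0.0777; -0.0777 0.7480]
step 2: x^-=[0.3401, -0.8810]  P^-=[0.5783 0.1302; 0.1302 0.9880]  H_jac=[0.3602 -0.9329]  S=[1.2774]  K=[0.0680; -0.6848]  nu=[-3.4443]  x^+=[0.1059, 1.4779]  P^+=[0.5724 0.1897; 0.1897 0.3889]
step 3: x^-=[0.5641, 1.4779]  P^-=[0.9873 0.2862; 0.2862 0.6289]  H_jac=[0.3566 0.9343]  S=[1.2952]  K=[0.4783; 0.5325]  nu=[-4.5719]  x^+=[-1.6226, -0.9564]  P^+=[0.6910 -0.0436; -0.0436 0.2617]

K[1,0] = 0.5325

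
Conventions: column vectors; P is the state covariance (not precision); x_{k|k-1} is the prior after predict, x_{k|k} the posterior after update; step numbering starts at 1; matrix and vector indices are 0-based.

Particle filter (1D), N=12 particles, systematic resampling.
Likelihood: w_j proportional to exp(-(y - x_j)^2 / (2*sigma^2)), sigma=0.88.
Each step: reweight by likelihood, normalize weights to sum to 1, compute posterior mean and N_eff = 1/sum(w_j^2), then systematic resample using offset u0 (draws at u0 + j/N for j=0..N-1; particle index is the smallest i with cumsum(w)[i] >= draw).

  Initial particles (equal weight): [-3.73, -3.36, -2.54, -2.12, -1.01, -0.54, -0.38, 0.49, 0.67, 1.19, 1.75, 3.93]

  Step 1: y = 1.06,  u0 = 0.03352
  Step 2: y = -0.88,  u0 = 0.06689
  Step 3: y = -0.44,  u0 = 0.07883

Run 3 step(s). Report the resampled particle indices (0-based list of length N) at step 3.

resampled_idx = [0, 1, 2, 2, 3, 4, 5, 5, 6, 8, 9, 11]

step 1: w=[0.0000, 0.0000, 0.0001, 0.0004, 0.0159, 0.0483, 0.0661, 0.2045, 0.2286, 0.2495, 0.1855, 0.0012]  mean=0.8115  Neff=5.0587  idx=[5, 6, 7, 7, 8, 8, 8, 9, 9, 9, 10, 10]
step 2: w=[0.2881, 0.2641, 0.0924, 0.0924, 0.0658, 0.0658, 0.0658, 0.0195, 0.0195, 0.0195, 0.0036, 0.0036]  mean=0.0490  Neff=5.4362  idx=[0, 0, 0, 1, 1, 1, 2, 3, 3, 5, 6, 9]
step 3: w=[0.1133, 0.1133, 0.1133, 0.1137, 0.1137, 0.1137, 0.0652, 0.0652, 0.0652, 0.0514, 0.0514, 0.0205]  mean=-0.1239  Neff=10.4432  idx=[0, 1, 2, 2, 3, 4, 5, 5, 6, 8, 9, 11]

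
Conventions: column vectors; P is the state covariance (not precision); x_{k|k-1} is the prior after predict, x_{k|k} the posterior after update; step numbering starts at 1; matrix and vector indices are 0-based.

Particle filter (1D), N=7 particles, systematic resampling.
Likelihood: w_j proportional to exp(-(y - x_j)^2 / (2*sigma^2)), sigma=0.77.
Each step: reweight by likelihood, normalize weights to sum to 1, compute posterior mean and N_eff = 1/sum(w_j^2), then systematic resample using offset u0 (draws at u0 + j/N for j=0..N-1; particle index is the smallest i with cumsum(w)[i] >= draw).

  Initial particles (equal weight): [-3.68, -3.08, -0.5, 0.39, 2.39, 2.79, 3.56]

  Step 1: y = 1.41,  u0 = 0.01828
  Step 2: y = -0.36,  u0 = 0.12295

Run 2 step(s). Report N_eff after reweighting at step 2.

step 1: w=[0.0000, 0.0000, 0.0409, 0.3687, 0.3945, 0.1779, 0.0180]  mean=1.6266  Neff=3.0749  idx=[2, 3, 3, 4, 4, 4, 5]
step 2: w=[0.4404, 0.2786, 0.2786, 0.0008, 0.0008, 0.0008, 0.0001]  mean=0.0029  Neff=2.8637  idx=[0, 0, 0, 1, 1, 2, 2]

N_eff = 2.8637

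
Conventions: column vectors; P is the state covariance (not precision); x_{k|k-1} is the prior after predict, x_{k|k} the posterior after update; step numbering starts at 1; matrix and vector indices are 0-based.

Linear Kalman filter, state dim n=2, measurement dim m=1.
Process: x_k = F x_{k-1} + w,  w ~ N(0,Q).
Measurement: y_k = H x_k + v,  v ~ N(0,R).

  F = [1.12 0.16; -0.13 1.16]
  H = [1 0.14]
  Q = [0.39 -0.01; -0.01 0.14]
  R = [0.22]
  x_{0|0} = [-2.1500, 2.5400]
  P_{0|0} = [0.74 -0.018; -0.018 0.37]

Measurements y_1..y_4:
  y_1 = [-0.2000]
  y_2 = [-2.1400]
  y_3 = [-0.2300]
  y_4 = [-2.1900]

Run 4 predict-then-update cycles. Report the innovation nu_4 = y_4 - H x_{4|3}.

innov = [-2.4634]

step 1: x^-=[-2.0016, 3.2259]  P^-=[1.3213 -0.0721; -0.0721 0.6558]  S=[1.5339]  K=[0.8548; 0.0129]  nu=[1.3500]  x^+=[-0.8477, 3.2433]  P^+=[0.2005 -0.0889; -0.0889 0.6556]
step 2: x^-=[-0.4305, 3.8724]  P^-=[0.6264 -0.0312; -0.0312 1.0523]  S=[0.8583]  K=[0.7247; 0.1353]  nu=[-2.2517]  x^+=[-2.0623, 3.5678]  P^+=[0.1756 -0.1154; -0.1154 1.0366]
step 3: x^-=[-1.7390, 4.4068]  P^-=[0.5955 0.0093; 0.0093 1.5726]  S=[0.8489]  K=[0.7030; 0.2704]  nu=[0.8920]  x^+=[-1.1119, 4.6480]  P^+=[0.1759 -0.1520; -0.1520 1.5106]
step 4: x^-=[-0.5016, 5.5362]  P^-=[0.5949 0.0504; 0.0504 2.2215]  S=[0.8726]  K=[0.6899; 0.4142]  nu=[-2.4634]  x^+=[-2.2011, 4.5158]  P^+=[0.1796 -0.1989; -0.1989 2.0718]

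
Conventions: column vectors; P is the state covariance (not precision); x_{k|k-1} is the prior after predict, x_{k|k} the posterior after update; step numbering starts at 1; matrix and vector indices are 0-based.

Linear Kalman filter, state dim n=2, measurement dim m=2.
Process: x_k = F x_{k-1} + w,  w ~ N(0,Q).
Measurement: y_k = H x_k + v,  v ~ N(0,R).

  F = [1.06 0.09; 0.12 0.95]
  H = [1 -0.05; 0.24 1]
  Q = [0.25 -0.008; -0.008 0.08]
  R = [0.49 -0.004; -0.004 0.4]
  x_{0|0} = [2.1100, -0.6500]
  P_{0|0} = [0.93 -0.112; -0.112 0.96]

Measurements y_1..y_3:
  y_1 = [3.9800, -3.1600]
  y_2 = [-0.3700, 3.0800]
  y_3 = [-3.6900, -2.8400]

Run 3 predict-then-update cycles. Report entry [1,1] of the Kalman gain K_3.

K[1,1] = 0.3713

step 1: x^-=[2.1781, -0.3643]  P^-=[1.2814 0.0784; 0.0784 0.9343]  S=[1.7659 0.3343; 0.3343 1.4457]  K=[0.7037 0.1042; -0.1117 0.6851]  nu=[1.7837, -3.3184]  x^+=[3.0873, -2.8370]  P^+=[0.3422 -0.0433; -0.0433 0.2849]
step 2: x^-=[3.0172, -2.3247]  P^-=[0.6286 0.0159; 0.0159 0.3322]  S=[1.1178 0.1459; 0.1459 0.7760]  K=[0.5470 0.1120; -0.0586 0.4440]  nu=[-3.5035, 4.6806]  x^+=[1.6250, -0.0412]  P^+=[0.2665 -0.0214; -0.0214 0.1830]
step 3: x^-=[1.7188, 0.1558]  P^-=[0.5469 0.0198; 0.0198 0.2441]  S=[1.0355 0.1346; 0.1346 0.6851]  K=[0.5116 0.1200; -0.0409 0.3713]  nu=[-5.4010, -3.4083]  x^+=[-1.4531, -0.8885]  P^+=[0.2495 -0.0139; -0.0139 0.1520]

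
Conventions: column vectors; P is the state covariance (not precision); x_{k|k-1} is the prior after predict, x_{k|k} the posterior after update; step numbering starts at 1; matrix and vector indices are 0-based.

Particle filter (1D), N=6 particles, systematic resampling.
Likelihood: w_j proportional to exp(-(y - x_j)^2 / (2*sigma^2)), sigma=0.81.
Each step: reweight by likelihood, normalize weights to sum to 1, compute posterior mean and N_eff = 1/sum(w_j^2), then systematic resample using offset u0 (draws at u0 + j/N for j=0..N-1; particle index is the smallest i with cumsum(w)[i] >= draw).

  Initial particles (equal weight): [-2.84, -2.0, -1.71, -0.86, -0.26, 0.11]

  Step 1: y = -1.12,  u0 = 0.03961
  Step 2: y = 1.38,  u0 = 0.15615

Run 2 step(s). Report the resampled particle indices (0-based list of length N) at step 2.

resampled_idx = [4, 5, 5, 5, 5, 5]

step 1: w=[0.0322, 0.1700, 0.2352, 0.2913, 0.1745, 0.0968]  mean=-1.1188  Neff=4.7634  idx=[1, 2, 2, 3, 3, 4]
step 2: w=[0.0010, 0.0040, 0.0040, 0.1255, 0.1255, 0.7400]  mean=-0.4238  Neff=1.7265  idx=[4, 5, 5, 5, 5, 5]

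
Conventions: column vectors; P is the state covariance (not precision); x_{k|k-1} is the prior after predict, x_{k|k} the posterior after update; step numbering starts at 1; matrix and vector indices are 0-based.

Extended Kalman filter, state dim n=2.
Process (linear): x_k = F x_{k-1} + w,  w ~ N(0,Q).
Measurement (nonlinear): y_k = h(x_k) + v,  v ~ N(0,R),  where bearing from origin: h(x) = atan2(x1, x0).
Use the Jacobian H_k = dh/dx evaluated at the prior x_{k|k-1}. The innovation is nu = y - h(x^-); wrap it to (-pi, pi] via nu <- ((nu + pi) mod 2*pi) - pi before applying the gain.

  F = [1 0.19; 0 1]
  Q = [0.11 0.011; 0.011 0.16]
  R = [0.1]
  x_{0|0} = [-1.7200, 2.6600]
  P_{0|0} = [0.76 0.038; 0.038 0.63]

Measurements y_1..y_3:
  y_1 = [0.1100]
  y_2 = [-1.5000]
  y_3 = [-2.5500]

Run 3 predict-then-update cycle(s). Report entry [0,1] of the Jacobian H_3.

H_jac[0,1] = 0.1591

step 1: x^-=[-1.2146, 2.6600]  P^-=[0.9072 0.1687; 0.1687 0.7900]  H_jac=[-0.3111 -0.1420]  S=[0.2186]  K=[-1.4004; -0.7533]  nu=[-1.8891]  x^+=[1.4309, 4.0830]  P^+=[0.4784 -0.0619; -0.0619 0.6659]
step 2: x^-=[2.2066, 4.0830]  P^-=[0.5889 0.0756; 0.0756 0.8259]  H_jac=[-0.1896 0.1024]  S=[0.1269]  K=[-0.8187; 0.5539]  nu=[-2.5753]  x^+=[4.3151, 2.6567]  P^+=[0.5039 0.1331; 0.1331 0.7870]
step 3: x^-=[4.8199, 2.6567]  P^-=[0.6929 0.2937; 0.2937 0.9470]  H_jac=[-0.0877 0.1591]  S=[0.1211]  K=[-0.1159; 1.0316]  nu=[-3.0538]  x^+=[5.1740, -0.4935]  P^+=[0.6913 0.3082; 0.3082 0.8181]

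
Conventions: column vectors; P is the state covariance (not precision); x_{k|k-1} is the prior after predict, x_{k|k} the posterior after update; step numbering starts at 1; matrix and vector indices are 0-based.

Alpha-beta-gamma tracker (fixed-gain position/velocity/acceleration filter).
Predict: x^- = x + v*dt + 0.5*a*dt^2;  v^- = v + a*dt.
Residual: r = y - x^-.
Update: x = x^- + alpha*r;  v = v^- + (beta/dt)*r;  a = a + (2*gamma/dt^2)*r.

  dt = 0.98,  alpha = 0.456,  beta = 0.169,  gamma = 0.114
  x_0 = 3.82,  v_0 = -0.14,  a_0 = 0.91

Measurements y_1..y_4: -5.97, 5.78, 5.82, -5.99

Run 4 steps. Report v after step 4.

step 1: x_pred=4.1198  r=-10.0898  x^+=-0.4812  v^+=-0.9882  a^+=-1.4853
step 2: x_pred=-2.1628  r=7.9428  x^+=1.4591  v^+=-1.0741  a^+=0.4003
step 3: x_pred=0.5988  r=5.2212  x^+=2.9796  v^+=0.2186  a^+=1.6398
step 4: x_pred=3.9814  r=-9.9714  x^+=-0.5656  v^+=0.1061  a^+=-0.7274

v_post = 0.1061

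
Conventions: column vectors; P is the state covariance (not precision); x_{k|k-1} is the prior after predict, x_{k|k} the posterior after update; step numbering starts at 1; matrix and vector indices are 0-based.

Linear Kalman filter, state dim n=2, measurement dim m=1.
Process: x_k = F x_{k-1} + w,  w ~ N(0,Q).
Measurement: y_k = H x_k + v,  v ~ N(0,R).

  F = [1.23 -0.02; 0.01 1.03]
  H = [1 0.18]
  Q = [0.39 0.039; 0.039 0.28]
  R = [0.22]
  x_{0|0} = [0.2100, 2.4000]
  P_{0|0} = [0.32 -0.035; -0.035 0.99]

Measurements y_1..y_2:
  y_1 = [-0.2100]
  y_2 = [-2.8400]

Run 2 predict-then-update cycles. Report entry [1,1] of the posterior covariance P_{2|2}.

step 1: x^-=[0.2103, 2.4741]  P^-=[0.8762 -0.0218; -0.0218 1.3296]  S=[1.1315]  K=[0.7710; 0.1923]  nu=[-0.8656]  x^+=[-0.4571, 2.3077]  P^+=[0.2037 -0.1895; -0.1895 1.2878]
step 2: x^-=[-0.6084, 2.3723]  P^-=[0.7080 -0.2251; -0.2251 1.6423]  S=[0.9002]  K=[0.7415; 0.0784]  nu=[-2.6587]  x^+=[-2.5798, 2.1640]  P^+=[0.2131 -0.2774; -0.2774 1.6368]

P_post[1,1] = 1.6368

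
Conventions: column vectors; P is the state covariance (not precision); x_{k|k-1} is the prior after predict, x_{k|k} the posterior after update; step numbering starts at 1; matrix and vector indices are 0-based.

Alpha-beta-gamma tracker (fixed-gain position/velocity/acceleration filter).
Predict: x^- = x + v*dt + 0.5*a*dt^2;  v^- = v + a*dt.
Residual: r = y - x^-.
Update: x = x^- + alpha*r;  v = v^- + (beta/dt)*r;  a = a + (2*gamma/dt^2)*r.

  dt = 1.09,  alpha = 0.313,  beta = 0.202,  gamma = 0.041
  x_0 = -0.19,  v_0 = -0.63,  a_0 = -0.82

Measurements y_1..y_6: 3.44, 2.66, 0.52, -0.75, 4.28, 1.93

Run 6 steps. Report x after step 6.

x_post = 0.9063

step 1: x_pred=-1.3638  r=4.8038  x^+=0.1398  v^+=-0.6336  a^+=-0.4885
step 2: x_pred=-0.8410  r=3.5010  x^+=0.2548  v^+=-0.5172  a^+=-0.2468
step 3: x_pred=-0.4555  r=0.9755  x^+=-0.1502  v^+=-0.6054  a^+=-0.1795
step 4: x_pred=-0.9167  r=0.1667  x^+=-0.8645  v^+=-0.7702  a^+=-0.1680
step 5: x_pred=-1.8038  r=6.0838  x^+=0.1004  v^+=0.1742  a^+=0.2519
step 6: x_pred=0.4399  r=1.4901  x^+=0.9063  v^+=0.7249  a^+=0.3547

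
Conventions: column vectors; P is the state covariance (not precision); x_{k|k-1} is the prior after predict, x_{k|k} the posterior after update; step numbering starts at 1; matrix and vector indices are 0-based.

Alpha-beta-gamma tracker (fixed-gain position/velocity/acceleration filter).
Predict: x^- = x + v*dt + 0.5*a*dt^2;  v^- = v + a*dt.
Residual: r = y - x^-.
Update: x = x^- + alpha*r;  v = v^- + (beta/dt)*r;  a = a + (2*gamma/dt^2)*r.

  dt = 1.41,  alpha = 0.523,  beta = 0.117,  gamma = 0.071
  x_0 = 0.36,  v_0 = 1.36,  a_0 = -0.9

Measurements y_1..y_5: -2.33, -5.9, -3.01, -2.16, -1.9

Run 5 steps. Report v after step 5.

step 1: x_pred=1.3830  r=-3.7130  x^+=-0.5589  v^+=-0.2171  a^+=-1.1652
step 2: x_pred=-2.0233  r=-3.8767  x^+=-4.0508  v^+=-2.1817  a^+=-1.4421
step 3: x_pred=-8.5605  r=5.5505  x^+=-5.6576  v^+=-3.7545  a^+=-1.0456
step 4: x_pred=-11.9908  r=9.8308  x^+=-6.8493  v^+=-4.4131  a^+=-0.3435
step 5: x_pred=-13.4132  r=11.5132  x^+=-7.3918  v^+=-3.9420  a^+=0.4789

v_post = -3.9420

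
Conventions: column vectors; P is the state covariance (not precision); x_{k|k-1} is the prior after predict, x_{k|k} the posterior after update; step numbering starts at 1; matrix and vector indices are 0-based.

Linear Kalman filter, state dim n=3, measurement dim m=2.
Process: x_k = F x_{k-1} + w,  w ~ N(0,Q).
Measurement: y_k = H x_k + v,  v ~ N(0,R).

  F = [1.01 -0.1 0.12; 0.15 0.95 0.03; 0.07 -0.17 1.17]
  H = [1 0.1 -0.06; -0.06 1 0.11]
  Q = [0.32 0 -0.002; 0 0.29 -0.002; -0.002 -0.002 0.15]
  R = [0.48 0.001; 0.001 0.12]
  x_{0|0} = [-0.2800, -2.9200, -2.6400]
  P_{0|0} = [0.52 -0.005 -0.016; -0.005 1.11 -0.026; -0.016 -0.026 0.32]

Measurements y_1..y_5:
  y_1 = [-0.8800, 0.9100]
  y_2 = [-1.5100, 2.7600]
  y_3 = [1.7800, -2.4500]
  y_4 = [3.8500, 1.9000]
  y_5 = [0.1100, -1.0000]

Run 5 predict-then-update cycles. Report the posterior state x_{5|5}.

step 1: x^-=[-0.3076, -2.8952, -2.6120]  P^-=[0.8639 -0.0339 0.0840; -0.0339 1.3007 -0.1964; 0.0840 -0.1964 0.6305]  S=[1.3447 0.0605; 0.0605 1.3912]  K=[0.6399 -0.0828; 0.0389 0.9192; 0.0240 -0.0960]  nu=[-0.4396, 4.0741]  x^+=[-0.9264, 0.8326, -3.0136]  P^+=[0.3101 0.0031 0.0561; 0.0031 0.1189 -0.0760; 0.0561 -0.0760 0.6172]
step 2: x^-=[-1.3805, 0.5616, -3.7323]  P^-=[0.6612 0.0351 0.1852; 0.0351 0.4019 -0.0703; 0.1852 -0.0703 1.0392]  S=[1.1346 0.0541; 0.0541 0.5147]  K=[0.5775 -0.0299; 0.0340 0.7581; 0.0996 0.0534]  nu=[-0.4096, 2.5262]  x^+=[-1.6925, 2.4628, -3.6380]  P^+=[0.2842 0.0009 0.1193; 0.0009 0.1020 -0.0992; 0.1193 -0.0992 1.0259]
step 3: x^-=[-2.3923, 1.9766, -4.7936]  P^-=[0.6569 0.0327 0.3193; 0.0327 0.3850 -0.0680; 0.3193 -0.0680 1.6177]  S=[1.1156 0.0615; 0.0615 0.5039]  K=[0.5753 -0.0139; 0.0266 0.7422; 0.1844 0.1577]  nu=[3.6870, -4.0428]  x^+=[-0.2150, -0.9260, -4.7511]  P^+=[0.2885 -0.0054 0.1966; -0.0054 0.1043 -0.1411; 0.1966 -0.1411 1.5636]
step 4: x^-=[-0.6947, -1.0544, -5.4165]  P^-=[0.6900 0.0282 0.4940; 0.0282 0.3842 -0.0823; 0.4940 -0.0823 2.3833]  S=[1.1297 0.0704; 0.0704 0.5075]  K=[0.5870 -0.0005; 0.0176 0.7334; 0.2875 0.2560]  nu=[4.3251, 3.5086]  x^+=[1.8426, 1.5948, -3.2748]  P^+=[0.3007 -0.0136 0.2929; -0.0136 0.1090 -0.1985; 0.2929 -0.1985 2.2463]
step 5: x^-=[1.3086, 1.6932, -3.9736]  P^-=[0.7387 0.0225 0.7148; 0.0225 0.3846 -0.1058; 0.7148 -0.1058 3.3569]  S=[1.1546 0.0817; 0.0817 0.5125]  K=[0.6035 0.0146; 0.0070 0.7240; 0.4096 0.3651]  nu=[-1.6063, -2.1776]  x^+=[0.3073, 0.1052, -5.4266]  P^+=[0.3166 -0.0235 0.4081; -0.0235 0.1151 -0.2690; 0.4081 -0.2690 3.0704]

x_post = [0.3073, 0.1052, -5.4266]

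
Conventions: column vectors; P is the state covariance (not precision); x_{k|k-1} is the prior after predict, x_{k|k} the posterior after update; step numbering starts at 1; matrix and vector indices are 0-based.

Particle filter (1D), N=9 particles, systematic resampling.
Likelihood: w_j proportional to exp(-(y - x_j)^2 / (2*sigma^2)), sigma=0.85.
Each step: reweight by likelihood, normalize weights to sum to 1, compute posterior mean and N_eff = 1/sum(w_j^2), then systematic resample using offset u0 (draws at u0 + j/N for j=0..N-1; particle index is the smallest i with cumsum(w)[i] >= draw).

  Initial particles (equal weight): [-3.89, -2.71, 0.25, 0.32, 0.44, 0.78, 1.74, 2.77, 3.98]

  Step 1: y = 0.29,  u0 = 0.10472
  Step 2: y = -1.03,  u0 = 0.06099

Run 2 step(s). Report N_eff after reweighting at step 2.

N_eff = 7.1472

step 1: w=[0.0000, 0.0005, 0.2449, 0.2450, 0.2413, 0.2076, 0.0572, 0.0035, 0.0000]  mean=0.5157  Neff=4.4521  idx=[2, 2, 3, 3, 4, 4, 5, 5, 6]
step 2: w=[0.1720, 0.1720, 0.1514, 0.1514, 0.1198, 0.1198, 0.0554, 0.0554, 0.0026]  mean=0.3794  Neff=7.1472  idx=[0, 1, 1, 2, 3, 3, 4, 5, 7]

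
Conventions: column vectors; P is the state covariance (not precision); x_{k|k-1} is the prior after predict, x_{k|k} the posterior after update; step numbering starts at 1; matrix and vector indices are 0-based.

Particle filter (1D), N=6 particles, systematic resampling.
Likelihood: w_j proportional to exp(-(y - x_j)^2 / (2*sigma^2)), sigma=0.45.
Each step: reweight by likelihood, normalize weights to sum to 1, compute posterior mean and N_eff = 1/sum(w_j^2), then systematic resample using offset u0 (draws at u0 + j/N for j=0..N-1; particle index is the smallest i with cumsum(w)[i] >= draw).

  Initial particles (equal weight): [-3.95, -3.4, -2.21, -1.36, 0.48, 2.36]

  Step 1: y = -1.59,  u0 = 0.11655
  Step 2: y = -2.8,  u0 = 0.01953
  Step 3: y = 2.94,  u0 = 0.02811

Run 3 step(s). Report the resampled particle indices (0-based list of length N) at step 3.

step 1: w=[0.0000, 0.0002, 0.3060, 0.6937, 0.0000, 0.0000]  mean=-1.6206  Neff=1.7394  idx=[2, 2, 3, 3, 3, 3]
step 2: w=[0.4863, 0.4863, 0.0069, 0.0069, 0.0069, 0.0069]  mean=-2.1867  Neff=2.1137  idx=[0, 0, 0, 1, 1, 1]
step 3: w=[0.1667, 0.1667, 0.1667, 0.1667, 0.1667, 0.1667]  mean=-2.2100  Neff=6.0000  idx=[0, 1, 2, 3, 4, 5]

resampled_idx = [0, 1, 2, 3, 4, 5]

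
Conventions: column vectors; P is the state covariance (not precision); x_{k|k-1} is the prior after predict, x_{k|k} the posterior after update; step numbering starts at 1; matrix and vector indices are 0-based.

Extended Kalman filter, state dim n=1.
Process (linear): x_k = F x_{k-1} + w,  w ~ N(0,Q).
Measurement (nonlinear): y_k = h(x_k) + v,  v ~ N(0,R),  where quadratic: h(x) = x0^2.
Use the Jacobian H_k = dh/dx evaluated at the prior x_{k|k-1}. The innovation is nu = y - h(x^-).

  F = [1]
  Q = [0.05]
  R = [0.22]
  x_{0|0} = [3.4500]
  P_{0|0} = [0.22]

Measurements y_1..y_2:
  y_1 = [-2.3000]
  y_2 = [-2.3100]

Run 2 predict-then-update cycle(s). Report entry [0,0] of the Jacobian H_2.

H_jac[0,0] = 2.8526

step 1: x^-=[3.4500]  P^-=[0.2700]  H_jac=[6.9000]  S=[13.0747]  K=[0.1425]  nu=[-14.2025]  x^+=[1.4263]  P^+=[0.0045]
step 2: x^-=[1.4263]  P^-=[0.0545]  H_jac=[2.8526]  S=[0.6638]  K=[0.2344]  nu=[-4.3443]  x^+=[0.4081]  P^+=[0.0181]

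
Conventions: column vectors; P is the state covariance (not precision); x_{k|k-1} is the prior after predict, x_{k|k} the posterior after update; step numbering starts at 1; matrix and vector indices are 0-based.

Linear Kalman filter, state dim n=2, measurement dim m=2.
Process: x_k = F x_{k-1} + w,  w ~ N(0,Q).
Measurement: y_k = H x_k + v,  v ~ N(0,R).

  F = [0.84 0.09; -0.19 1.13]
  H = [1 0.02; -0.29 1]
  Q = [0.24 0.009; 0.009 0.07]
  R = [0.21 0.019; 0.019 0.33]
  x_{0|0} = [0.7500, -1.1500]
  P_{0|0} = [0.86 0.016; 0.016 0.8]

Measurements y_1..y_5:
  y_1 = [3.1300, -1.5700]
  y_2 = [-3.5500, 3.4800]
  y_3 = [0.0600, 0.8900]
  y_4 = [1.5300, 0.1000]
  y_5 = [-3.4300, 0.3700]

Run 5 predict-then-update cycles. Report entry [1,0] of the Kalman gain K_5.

K[1,0] = 0.0967

step 1: x^-=[0.5265, -1.4420]  P^-=[0.8557 -0.0320; -0.0320 1.1157]  S=[1.0649 -0.2386; -0.2386 1.5362]  K=[0.7896 -0.0597; 0.1606 0.7573]  nu=[2.6323, 0.0247]  x^+=[2.6035, -1.0005]  P^+=[0.1638 0.0428; 0.0428 0.2654]
step 2: x^-=[2.0969, -1.6252]  P^-=[0.3642 0.0497; 0.0497 0.3964]  S=[0.5764 -0.0292; -0.0292 0.7281]  K=[0.6310 -0.0514; 0.1269 0.5296]  nu=[-5.6144, 5.7133]  x^+=[-1.7397, 0.6881]  P^+=[0.1309 0.0330; 0.0330 0.1868]
step 3: x^-=[-1.3994, 1.1081]  P^-=[0.3389 0.0378; 0.0378 0.2990]  S=[0.5505 -0.0357; -0.0357 0.6356]  K=[0.6130 -0.0607; 0.1094 0.4594]  nu=[1.4372, -0.6239]  x^+=[-0.4805, 0.9787]  P^+=[0.1270 0.0285; 0.0285 0.1619]
step 4: x^-=[-0.3156, 1.1972]  P^-=[0.3352 0.0317; 0.0317 0.2691]  S=[0.5466 -0.0413; -0.0413 0.6089]  K=[0.6095 -0.0662; 0.1006 0.4337]  nu=[1.8216, -1.1887]  x^+=[0.8734, 0.8650]  P^+=[0.1262 0.0263; 0.0263 0.1527]
step 5: x^-=[0.8115, 0.8116]  P^-=[0.3343 0.0289; 0.0289 0.2582]  S=[0.5455 -0.0440; -0.0440 0.5995]  K=[0.6082 -0.0688; 0.0967 0.4238]  nu=[-4.2577, -0.2062]  x^+=[-1.7641, 0.3126]  P^+=[0.1259 0.0254; 0.0254 0.1490]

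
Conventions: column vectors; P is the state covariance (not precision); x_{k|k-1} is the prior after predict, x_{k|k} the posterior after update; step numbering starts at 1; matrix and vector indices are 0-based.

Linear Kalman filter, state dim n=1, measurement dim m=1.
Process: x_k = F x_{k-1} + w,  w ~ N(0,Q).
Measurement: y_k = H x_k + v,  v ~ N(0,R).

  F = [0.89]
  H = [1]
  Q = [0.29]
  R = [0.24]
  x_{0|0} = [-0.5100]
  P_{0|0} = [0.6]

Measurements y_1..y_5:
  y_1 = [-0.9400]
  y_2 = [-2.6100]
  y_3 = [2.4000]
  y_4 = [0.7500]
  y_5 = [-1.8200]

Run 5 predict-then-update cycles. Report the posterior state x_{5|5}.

step 1: x^-=[-0.4539]  P^-=[0.7653]  S=[1.0053]  K=[0.7613]  nu=[-0.4861]  x^+=[-0.8239]  P^+=[0.1827]
step 2: x^-=[-0.7333]  P^-=[0.4347]  S=[0.6747]  K=[0.6443]  nu=[-1.8767]  x^+=[-1.9425]  P^+=[0.1546]
step 3: x^-=[-1.7288]  P^-=[0.4125]  S=[0.6525]  K=[0.6322]  nu=[4.1288]  x^+=[0.8813]  P^+=[0.1517]
step 4: x^-=[0.7844]  P^-=[0.4102]  S=[0.6502]  K=[0.6309]  nu=[-0.0344]  x^+=[0.7627]  P^+=[0.1514]
step 5: x^-=[0.6788]  P^-=[0.4099]  S=[0.6499]  K=[0.6307]  nu=[-2.4988]  x^+=[-0.8973]  P^+=[0.1514]

x_post = [-0.8973]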